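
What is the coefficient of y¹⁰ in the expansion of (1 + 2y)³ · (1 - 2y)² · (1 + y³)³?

50

(1 + 2y)³ has coefficients 1,6,12,8 for degrees 0…3.
(1 - 2y)² has coefficients 1,-4,4,0,0,0,0,0,0,0,0 for degrees 0…10.
Finally multiplying by (1 + y³)³, the product of all factors after the first has coefficients 1,-4,4,3,-12,12,3,-12,12,1,-4 for degrees 0…10.
[y¹⁰] = 1·(-4) + 6·1 + 12·12 + 8·(-12) = 50.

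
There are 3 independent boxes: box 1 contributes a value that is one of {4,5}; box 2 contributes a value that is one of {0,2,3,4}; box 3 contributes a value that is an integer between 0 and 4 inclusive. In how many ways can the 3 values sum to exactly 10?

6

The generating function for the choices is (q⁴ + q⁵)·(1 + q² + q³ + q⁴)·(1 + q + q² + q³ + q⁴); the count is [q¹⁰].
(q⁴ + q⁵) has coefficients 0,0,0,0,1,1 for degrees 0…5.
(1 + q² + q³ + q⁴) has coefficients 1,0,1,1,1,0,0,0,0,0,0 for degrees 0…10.
Finally multiplying by (1 + q + q² + q³ + q⁴), the product of all factors after the first has coefficients 1,1,2,3,4,3,3,2,1,0,0 for degrees 0…10.
[q¹⁰] = 1·3 + 1·3 = 6.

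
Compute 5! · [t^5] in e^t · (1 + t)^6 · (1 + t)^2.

19081

The EGF product rule gives c_5 = Σ_{k_1+k_2+k_3=5} C(5; k_1,k_2,k_3) · ∏ g_i(k_i), where e^t gives (1)^k; (1+t)^6 gives the falling factorial (6)_k; (1+t)^2 gives the falling factorial (2)_k.
g_1(k) for k = 0…5: 1, 1, 1, 1, 1, 1.
g_2(k) for k = 0…5: 1, 6, 30, 120, 360, 720.
g_3(k) for k = 0…5: 1, 2, 2, 0, 0, 0.
First combine the last two factors: h(k) = Σ_j C(k,j)·g_2(j)·g_3(k−j) for k = 0…5: 1, 8, 56, 336, 1680, 6720.
c_5 = Σ_k C(5,k)·g_1(k)·h(5−k) = 1·1·6720 + 5·1·1680 + 10·1·336 + 10·1·56 + 5·1·8 + 1·1·1 = 6720 + 8400 + 3360 + 560 + 40 + 1 = 19081.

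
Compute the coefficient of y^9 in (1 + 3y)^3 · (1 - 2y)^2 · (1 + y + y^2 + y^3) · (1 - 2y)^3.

144

(1 + 3y)^3 has coefficients 1,9,27,27 for degrees 0…3.
(1 - 2y)^2 has coefficients 1,-4,4,0,0,0,0,0,0,0 for degrees 0…9.
Multiplying by (1 + y + y^2 + y^3) gives running coefficients 1,-3,1,1,0,4,0,0,0,0 for degrees 0…9.
Finally multiplying by (1 - 2y)^3, the product of all factors after the first has coefficients 1,-9,31,-49,30,8,-32,48,-32,0 for degrees 0…9.
[y^9] = 1·0 + 9·(-32) + 27·48 + 27·(-32) = 144.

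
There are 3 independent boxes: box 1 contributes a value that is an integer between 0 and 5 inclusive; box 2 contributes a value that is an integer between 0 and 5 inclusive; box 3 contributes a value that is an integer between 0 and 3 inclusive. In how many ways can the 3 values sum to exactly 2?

6

The generating function for the choices is (1 + x + x² + x³ + x⁴ + x⁵)·(1 + x + x² + x³ + x⁴ + x⁵)·(1 + x + x² + x³); the count is [x²].
(1 + x + x² + x³ + x⁴ + x⁵) has coefficients 1,1,1 for degrees 0…2.
(1 + x + x² + x³ + x⁴ + x⁵) has coefficients 1,1,1 for degrees 0…2.
Finally multiplying by (1 + x + x² + x³), the product of all factors after the first has coefficients 1,2,3 for degrees 0…2.
[x²] = 1·3 + 1·2 + 1·1 = 6.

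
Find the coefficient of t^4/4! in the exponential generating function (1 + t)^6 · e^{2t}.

2248

The EGF product rule gives c_4 = Σ_{k_1+k_2=4} C(4; k_1,k_2) · ∏ g_i(k_i), where (1+t)^6 gives the falling factorial (6)_k; e^{2t} gives (2)^k.
g_1(k) for k = 0…4: 1, 6, 30, 120, 360.
g_2(k) for k = 0…4: 1, 2, 4, 8, 16.
c_4 = Σ_k C(4,k)·g_1(k)·g_2(4−k) = 1·1·16 + 4·6·8 + 6·30·4 + 4·120·2 + 1·360·1 = 16 + 192 + 720 + 960 + 360 = 2248.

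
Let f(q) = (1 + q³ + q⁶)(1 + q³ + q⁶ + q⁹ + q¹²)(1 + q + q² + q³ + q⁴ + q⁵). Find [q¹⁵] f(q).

(1 + q³ + q⁶) has coefficients 1,0,0,1,0,0,1 for degrees 0…6.
(1 + q³ + q⁶ + q⁹ + q¹²) has coefficients 1,0,0,1,0,0,1,0,0,1,0,0,1,0,0,0 for degrees 0…15.
Finally multiplying by (1 + q + q² + q³ + q⁴ + q⁵), the product of all factors after the first has coefficients 1,1,1,2,2,2,2,2,2,2,2,2,2,2,2,1 for degrees 0…15.
[q¹⁵] = 1·1 + 1·2 + 1·2 = 5.

5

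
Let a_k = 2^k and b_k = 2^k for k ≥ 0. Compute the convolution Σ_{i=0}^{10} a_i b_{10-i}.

11264

The convolution is the t^10 coefficient of A(t)B(t).
Σ = 1·1024 + 2·512 + 4·256 + 8·128 + 16·64 + 32·32 + 64·16 + 128·8 + 256·4 + 512·2 + 1024·1 = 11264.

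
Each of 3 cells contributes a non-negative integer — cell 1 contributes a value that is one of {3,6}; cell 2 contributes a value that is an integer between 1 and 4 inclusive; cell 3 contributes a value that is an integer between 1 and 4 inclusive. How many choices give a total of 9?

The generating function for the choices is (x^3 + x^6)·(x + x^2 + x^3 + x^4)·(x + x^2 + x^3 + x^4); the count is [x^9].
(x^3 + x^6) has coefficients 0,0,0,1,0,0,1 for degrees 0…6.
(x + x^2 + x^3 + x^4) has coefficients 0,1,1,1,1,0,0,0,0,0 for degrees 0…9.
Finally multiplying by (x + x^2 + x^3 + x^4), the product of all factors after the first has coefficients 0,0,1,2,3,4,3,2,1,0 for degrees 0…9.
[x^9] = 1·3 + 1·2 = 5.

5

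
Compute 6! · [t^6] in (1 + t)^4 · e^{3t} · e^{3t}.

583200

The EGF product rule gives c_6 = Σ_{k_1+k_2+k_3=6} C(6; k_1,k_2,k_3) · ∏ g_i(k_i), where (1+t)^4 gives the falling factorial (4)_k; e^{3t} gives (3)^k; e^{3t} gives (3)^k.
g_1(k) for k = 0…6: 1, 4, 12, 24, 24, 0, 0.
g_2(k) for k = 0…6: 1, 3, 9, 27, 81, 243, 729.
g_3(k) for k = 0…6: 1, 3, 9, 27, 81, 243, 729.
First combine the last two factors: h(k) = Σ_j C(k,j)·g_2(j)·g_3(k−j) for k = 0…6: 1, 6, 36, 216, 1296, 7776, 46656.
c_6 = Σ_k C(6,k)·g_1(k)·h(6−k) = 1·1·46656 + 6·4·7776 + 15·12·1296 + 20·24·216 + 15·24·36 = 46656 + 186624 + 233280 + 103680 + 12960 = 583200.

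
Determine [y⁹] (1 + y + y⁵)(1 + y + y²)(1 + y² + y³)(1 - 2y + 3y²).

(1 + y + y⁵) has coefficients 1,1,0,0,0,1 for degrees 0…5.
(1 + y + y²) has coefficients 1,1,1,0,0,0,0,0,0,0 for degrees 0…9.
Multiplying by (1 + y² + y³) gives running coefficients 1,1,2,2,2,1,0,0,0,0 for degrees 0…9.
Finally multiplying by (1 - 2y + 3y²), the product of all factors after the first has coefficients 1,-1,3,1,4,3,4,3,0,0 for degrees 0…9.
[y⁹] = 1·0 + 1·0 + 1·4 = 4.

4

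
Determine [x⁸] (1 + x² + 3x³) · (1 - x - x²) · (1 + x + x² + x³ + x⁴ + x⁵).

(1 + x² + 3x³) has coefficients 1,0,1,3 for degrees 0…3.
(1 - x - x²) has coefficients 1,-1,-1,0,0,0,0,0,0 for degrees 0…8.
Finally multiplying by (1 + x + x² + x³ + x⁴ + x⁵), the product of all factors after the first has coefficients 1,0,-1,-1,-1,-1,-2,-1,0 for degrees 0…8.
[x⁸] = 1·0 + 1·(-2) + 3·(-1) = -5.

-5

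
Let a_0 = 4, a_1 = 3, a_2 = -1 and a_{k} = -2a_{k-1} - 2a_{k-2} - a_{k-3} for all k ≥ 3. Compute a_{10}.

15

The ordinary generating function has denominator 1 + 2x + 2x^2 + x^3.
Iterating the recurrence: a_0,…,a_{10} = 4, 3, -1, -8, 15, -13, 4, 3, -1, -8, 15.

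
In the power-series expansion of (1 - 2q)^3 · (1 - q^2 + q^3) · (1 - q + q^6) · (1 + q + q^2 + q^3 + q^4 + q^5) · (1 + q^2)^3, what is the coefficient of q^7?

52

(1 - 2q)^3 has coefficients 1,-6,12,-8 for degrees 0…3.
(1 - q^2 + q^3) has coefficients 1,0,-1,1,0,0,0,0 for degrees 0…7.
Multiplying by (1 - q + q^6) gives running coefficients 1,-1,-1,2,-1,0,1,0 for degrees 0…7.
Multiplying by (1 + q + q^2 + q^3 + q^4 + q^5) gives running coefficients 1,0,-1,1,0,0,0,1 for degrees 0…7.
Finally multiplying by (1 + q^2)^3, the product of all factors after the first has coefficients 1,0,2,1,0,3,-2,4 for degrees 0…7.
[q^7] = 1·4 − 6·(-2) + 12·3 − 8·0 = 52.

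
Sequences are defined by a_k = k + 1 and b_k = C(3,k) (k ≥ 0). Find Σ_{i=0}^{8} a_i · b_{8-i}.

The convolution is the x^8 coefficient of A(x)B(x).
Σ = 1·0 + 2·0 + 3·0 + 4·0 + 5·0 + 6·1 + 7·3 + 8·3 + 9·1 = 60.

60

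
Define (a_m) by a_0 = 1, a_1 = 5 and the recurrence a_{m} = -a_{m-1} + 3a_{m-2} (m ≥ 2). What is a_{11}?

The ordinary generating function has denominator 1 + x - 3x^2.
Iterating the recurrence: a_0,…,a_{11} = 1, 5, -2, 17, -23, 74, -143, 365, -794, 1889, -4271, 9938.

9938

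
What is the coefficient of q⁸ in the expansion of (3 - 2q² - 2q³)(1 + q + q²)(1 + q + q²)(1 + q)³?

(3 - 2q² - 2q³) has coefficients 3,0,-2,-2 for degrees 0…3.
(1 + q + q²) has coefficients 1,1,1,0,0,0,0,0,0 for degrees 0…8.
Multiplying by (1 + q + q²) gives running coefficients 1,2,3,2,1,0,0,0,0 for degrees 0…8.
Finally multiplying by (1 + q)³, the product of all factors after the first has coefficients 1,5,12,18,18,12,5,1,0 for degrees 0…8.
[q⁸] = 3·0 − 2·5 − 2·12 = -34.

-34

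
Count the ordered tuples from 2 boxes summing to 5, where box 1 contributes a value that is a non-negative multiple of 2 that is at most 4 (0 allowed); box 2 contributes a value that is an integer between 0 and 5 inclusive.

The generating function for the choices is (1 + z² + z⁴)·(1 + z + z² + z³ + z⁴ + z⁵); the count is [z⁵].
(1 + z² + z⁴) has coefficients 1,0,1,0,1 for degrees 0…4.
(1 + z + z² + z³ + z⁴ + z⁵) has coefficients 1,1,1,1,1,1 for degrees 0…5.
[z⁵] = 1·1 + 1·1 + 1·1 = 3.

3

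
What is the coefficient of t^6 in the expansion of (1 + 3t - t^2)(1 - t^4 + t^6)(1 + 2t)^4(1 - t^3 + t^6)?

(1 + 3t - t^2) has coefficients 1,3,-1 for degrees 0…2.
(1 - t^4 + t^6) has coefficients 1,0,0,0,-1,0,1 for degrees 0…6.
Multiplying by (1 + 2t)^4 gives running coefficients 1,8,24,32,15,-8,-23 for degrees 0…6.
Finally multiplying by (1 - t^3 + t^6), the product of all factors after the first has coefficients 1,8,24,31,7,-32,-54 for degrees 0…6.
[t^6] = 1·(-54) + 3·(-32) − 1·7 = -157.

-157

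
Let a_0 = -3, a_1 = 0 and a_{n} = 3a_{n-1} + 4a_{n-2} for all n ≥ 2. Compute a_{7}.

-9828

The ordinary generating function has denominator 1 - 3x - 4x^2.
Iterating the recurrence: a_0,…,a_{7} = -3, 0, -12, -36, -156, -612, -2460, -9828.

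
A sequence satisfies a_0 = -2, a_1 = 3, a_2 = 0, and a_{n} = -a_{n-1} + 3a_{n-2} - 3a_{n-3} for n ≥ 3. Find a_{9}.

3183

The ordinary generating function has denominator 1 + q - 3q^2 + 3q^3.
Iterating the recurrence: a_0,…,a_{9} = -2, 3, 0, 15, -24, 69, -186, 465, -1230, 3183.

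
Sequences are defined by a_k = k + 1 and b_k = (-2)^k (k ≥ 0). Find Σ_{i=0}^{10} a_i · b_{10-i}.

459

The convolution is the x^10 coefficient of A(x)B(x).
Σ = 1·1024 + 2·(-512) + 3·256 + 4·(-128) + 5·64 + 6·(-32) + 7·16 + 8·(-8) + 9·4 + 10·(-2) + 11·1 = 459.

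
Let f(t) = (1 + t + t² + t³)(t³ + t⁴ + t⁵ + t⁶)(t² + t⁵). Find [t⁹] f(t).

(1 + t + t² + t³) has coefficients 1,1,1,1 for degrees 0…3.
(t³ + t⁴ + t⁵ + t⁶) has coefficients 0,0,0,1,1,1,1,0,0,0 for degrees 0…9.
Finally multiplying by (t² + t⁵), the product of all factors after the first has coefficients 0,0,0,0,0,1,1,1,2,1 for degrees 0…9.
[t⁹] = 1·1 + 1·2 + 1·1 + 1·1 = 5.

5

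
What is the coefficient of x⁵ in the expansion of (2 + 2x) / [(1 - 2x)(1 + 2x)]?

32

The denominator gives the recurrence a_n = 4a_(n−2) for n ≥ 2; the numerator fixes a_0 = 2, a_1 = 2.
Iterating: 2, 2, 8, 8, 32, 32, so a_5 = 32.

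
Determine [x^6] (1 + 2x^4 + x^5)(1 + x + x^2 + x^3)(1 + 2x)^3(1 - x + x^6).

(1 + 2x^4 + x^5) has coefficients 1,0,0,0,2,1 for degrees 0…5.
(1 + x + x^2 + x^3) has coefficients 1,1,1,1,0,0,0 for degrees 0…6.
Multiplying by (1 + 2x)^3 gives running coefficients 1,7,19,27,26,20,8 for degrees 0…6.
Finally multiplying by (1 - x + x^6), the product of all factors after the first has coefficients 1,6,12,8,-1,-6,-11 for degrees 0…6.
[x^6] = 1·(-11) + 2·12 + 1·6 = 19.

19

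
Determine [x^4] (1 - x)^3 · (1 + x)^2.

(1 - x)^3 has coefficients 1,-3,3,-1 for degrees 0…3.
(1 + x)^2 has coefficients 1,2,1,0,0 for degrees 0…4.
[x^4] = 1·0 − 3·0 + 3·1 − 1·2 = 1.

1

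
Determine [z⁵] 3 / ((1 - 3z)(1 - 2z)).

The denominator gives the recurrence a_n = 5a_(n−1) − 6a_(n−2) for n ≥ 2; the numerator fixes a_0 = 3, a_1 = 15.
Iterating: 3, 15, 57, 195, 633, 1995, so a_5 = 1995.

1995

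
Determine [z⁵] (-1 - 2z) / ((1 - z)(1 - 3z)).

-606

Partial fractions give a closed form: a_n = (3/2)·1^n + (-5/2)·3^n.
At n = 5: a_5 = -606.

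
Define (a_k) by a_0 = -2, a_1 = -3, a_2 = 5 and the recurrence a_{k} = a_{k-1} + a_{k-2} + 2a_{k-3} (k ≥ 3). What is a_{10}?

The ordinary generating function has denominator 1 - q - q^2 - 2q^3.
Iterating the recurrence: a_0,…,a_{10} = -2, -3, 5, -2, -3, 5, -2, -3, 5, -2, -3.

-3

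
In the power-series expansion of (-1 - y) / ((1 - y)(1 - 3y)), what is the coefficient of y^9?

-39365

Partial fractions give a closed form: a_n = (1)·1^n + (-2)·3^n.
At n = 9: a_9 = -39365.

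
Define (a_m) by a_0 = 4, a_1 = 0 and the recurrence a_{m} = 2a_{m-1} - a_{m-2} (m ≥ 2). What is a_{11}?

The ordinary generating function has denominator 1 - 2z + z^2.
Iterating the recurrence: a_0,…,a_{11} = 4, 0, -4, -8, -12, -16, -20, -24, -28, -32, -36, -40.

-40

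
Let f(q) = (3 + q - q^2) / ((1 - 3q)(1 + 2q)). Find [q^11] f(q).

340641

The denominator gives the recurrence a_n = a_(n−1) + 6a_(n−2) for n ≥ 3; the numerator fixes a_0 = 3, a_1 = 4, a_2 = 21.
Iterating: 3, 4, 21, 45, 171, 441, 1467, 4113, 12915, 37593, 115083, 340641, so a_11 = 340641.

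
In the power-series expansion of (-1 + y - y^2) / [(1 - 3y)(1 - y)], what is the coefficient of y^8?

The denominator gives the recurrence a_n = 4a_(n−1) − 3a_(n−2) for n ≥ 3; the numerator fixes a_0 = -1, a_1 = -3, a_2 = -10.
Iterating: -1, -3, -10, -31, -94, -283, -850, -2551, -7654, so a_8 = -7654.

-7654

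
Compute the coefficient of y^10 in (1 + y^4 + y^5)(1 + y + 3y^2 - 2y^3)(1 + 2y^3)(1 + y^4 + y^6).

5

(1 + y^4 + y^5) has coefficients 1,0,0,0,1,1 for degrees 0…5.
(1 + y + 3y^2 - 2y^3) has coefficients 1,1,3,-2,0,0,0,0,0,0,0 for degrees 0…10.
Multiplying by (1 + 2y^3) gives running coefficients 1,1,3,0,2,6,-4,0,0,0,0 for degrees 0…10.
Finally multiplying by (1 + y^4 + y^6), the product of all factors after the first has coefficients 1,1,3,0,3,7,0,1,5,6,-2 for degrees 0…10.
[y^10] = 1·(-2) + 1·0 + 1·7 = 5.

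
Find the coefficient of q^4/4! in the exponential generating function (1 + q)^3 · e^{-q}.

The EGF product rule gives c_4 = Σ_{k_1+k_2=4} C(4; k_1,k_2) · ∏ g_i(k_i), where (1+q)^3 gives the falling factorial (3)_k; e^{-q} gives (-1)^k.
g_1(k) for k = 0…4: 1, 3, 6, 6, 0.
g_2(k) for k = 0…4: 1, -1, 1, -1, 1.
c_4 = Σ_k C(4,k)·g_1(k)·g_2(4−k) = 1·1·1 + 4·3·(-1) + 6·6·1 + 4·6·(-1) = 1 − 12 + 36 − 24 = 1.

1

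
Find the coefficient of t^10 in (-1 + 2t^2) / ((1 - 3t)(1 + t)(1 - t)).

-51668

The denominator gives the recurrence a_n = 3a_(n−1) + a_(n−2) − 3a_(n−3) for n ≥ 3; the numerator fixes a_0 = -1, a_1 = -3, a_2 = -8.
Iterating: -1, -3, -8, -24, -71, -213, -638, -1914, -5741, -17223, -51668, so a_10 = -51668.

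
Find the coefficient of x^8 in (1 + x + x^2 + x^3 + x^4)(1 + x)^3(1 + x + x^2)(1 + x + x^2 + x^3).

59

(1 + x + x^2 + x^3 + x^4) has coefficients 1,1,1,1,1 for degrees 0…4.
(1 + x)^3 has coefficients 1,3,3,1,0,0,0,0,0 for degrees 0…8.
Multiplying by (1 + x + x^2) gives running coefficients 1,4,7,7,4,1,0,0,0 for degrees 0…8.
Finally multiplying by (1 + x + x^2 + x^3), the product of all factors after the first has coefficients 1,5,12,19,22,19,12,5,1 for degrees 0…8.
[x^8] = 1·1 + 1·5 + 1·12 + 1·19 + 1·22 = 59.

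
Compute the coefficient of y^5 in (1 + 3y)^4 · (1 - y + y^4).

-69

(1 + 3y)^4 has coefficients 1,12,54,108,81 for degrees 0…4.
(1 - y + y^4) has coefficients 1,-1,0,0,1,0 for degrees 0…5.
[y^5] = 1·0 + 12·1 + 54·0 + 108·0 + 81·(-1) = -69.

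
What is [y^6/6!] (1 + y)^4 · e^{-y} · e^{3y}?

8992

The EGF product rule gives c_6 = Σ_{k_1+k_2+k_3=6} C(6; k_1,k_2,k_3) · ∏ g_i(k_i), where (1+y)^4 gives the falling factorial (4)_k; e^{-y} gives (-1)^k; e^{3y} gives (3)^k.
g_1(k) for k = 0…6: 1, 4, 12, 24, 24, 0, 0.
g_2(k) for k = 0…6: 1, -1, 1, -1, 1, -1, 1.
g_3(k) for k = 0…6: 1, 3, 9, 27, 81, 243, 729.
First combine the last two factors: h(k) = Σ_j C(k,j)·g_2(j)·g_3(k−j) for k = 0…6: 1, 2, 4, 8, 16, 32, 64.
c_6 = Σ_k C(6,k)·g_1(k)·h(6−k) = 1·1·64 + 6·4·32 + 15·12·16 + 20·24·8 + 15·24·4 = 64 + 768 + 2880 + 3840 + 1440 = 8992.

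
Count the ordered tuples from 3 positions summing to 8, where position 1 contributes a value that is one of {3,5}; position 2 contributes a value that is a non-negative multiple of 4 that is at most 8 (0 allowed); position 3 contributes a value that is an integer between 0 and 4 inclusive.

The generating function for the choices is (x^3 + x^5)·(1 + x^4 + x^8)·(1 + x + x^2 + x^3 + x^4); the count is [x^8].
(x^3 + x^5) has coefficients 0,0,0,1,0,1 for degrees 0…5.
(1 + x^4 + x^8) has coefficients 1,0,0,0,1,0,0,0,1 for degrees 0…8.
Finally multiplying by (1 + x + x^2 + x^3 + x^4), the product of all factors after the first has coefficients 1,1,1,1,2,1,1,1,2 for degrees 0…8.
[x^8] = 1·1 + 1·1 = 2.

2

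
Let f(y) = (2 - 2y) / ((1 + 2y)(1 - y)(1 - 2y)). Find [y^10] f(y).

2048

Partial fractions give a closed form: a_n = (1)·(-2)^n + (1)·2^n.
At n = 10: a_10 = 2048.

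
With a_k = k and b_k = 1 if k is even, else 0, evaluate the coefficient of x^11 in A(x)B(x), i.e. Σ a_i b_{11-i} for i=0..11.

Write out a_i and b_{11-i} for i = 0,…,11 and sum the products.
Σ = 0·0 + 1·1 + 2·0 + 3·1 + 4·0 + 5·1 + 6·0 + 7·1 + 8·0 + 9·1 + 10·0 + 11·1 = 36.

36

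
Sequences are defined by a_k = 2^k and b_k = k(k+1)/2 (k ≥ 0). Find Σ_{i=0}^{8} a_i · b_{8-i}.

968

Write out a_i and b_{8-i} for i = 0,…,8 and sum the products.
Σ = 1·36 + 2·28 + 4·21 + 8·15 + 16·10 + 32·6 + 64·3 + 128·1 + 256·0 = 968.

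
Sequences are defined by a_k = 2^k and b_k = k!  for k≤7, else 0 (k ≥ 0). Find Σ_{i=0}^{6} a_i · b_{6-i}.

1232

This is [x^6] in the product of the two ordinary generating functions.
Σ = 1·720 + 2·120 + 4·24 + 8·6 + 16·2 + 32·1 + 64·1 = 1232.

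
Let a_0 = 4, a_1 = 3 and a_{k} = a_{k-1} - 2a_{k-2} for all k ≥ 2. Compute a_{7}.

The ordinary generating function has denominator 1 - x + 2x^2.
Iterating the recurrence: a_0,…,a_{7} = 4, 3, -5, -11, -1, 21, 23, -19.

-19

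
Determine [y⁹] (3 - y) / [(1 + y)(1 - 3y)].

The denominator gives the recurrence a_n = 2a_(n−1) + 3a_(n−2) for n ≥ 3; the numerator fixes a_0 = 3, a_1 = 5, a_2 = 19.
Iterating: 3, 5, 19, 53, 163, 485, 1459, 4373, 13123, 39365, so a_9 = 39365.

39365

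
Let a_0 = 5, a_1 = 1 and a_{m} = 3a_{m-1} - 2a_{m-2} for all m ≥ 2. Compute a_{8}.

The ordinary generating function has denominator 1 - 3z + 2z^2.
Iterating the recurrence: a_0,…,a_{8} = 5, 1, -7, -23, -55, -119, -247, -503, -1015.

-1015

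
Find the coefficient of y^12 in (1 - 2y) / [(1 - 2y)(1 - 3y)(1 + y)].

The denominator gives the recurrence a_n = 4a_(n−1) − a_(n−2) − 6a_(n−3) for n ≥ 3; the numerator fixes a_0 = 1, a_1 = 2, a_2 = 7.
Iterating: 1, 2, 7, 20, 61, 182, 547, 1640, 4921, 14762, 44287, 132860, 398581, so a_12 = 398581.

398581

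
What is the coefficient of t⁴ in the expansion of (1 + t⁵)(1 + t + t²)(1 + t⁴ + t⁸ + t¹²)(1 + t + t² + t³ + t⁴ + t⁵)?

4

(1 + t⁵) has coefficients 1,0,0,0,0 for degrees 0…4.
(1 + t + t²) has coefficients 1,1,1,0,0 for degrees 0…4.
Multiplying by (1 + t⁴ + t⁸ + t¹²) gives running coefficients 1,1,1,0,1 for degrees 0…4.
Finally multiplying by (1 + t + t² + t³ + t⁴ + t⁵), the product of all factors after the first has coefficients 1,2,3,3,4 for degrees 0…4.
[t⁴] = 1·4 = 4.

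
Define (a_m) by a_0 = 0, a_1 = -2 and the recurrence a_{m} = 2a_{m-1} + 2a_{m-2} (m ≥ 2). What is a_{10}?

The ordinary generating function has denominator 1 - 2z - 2z^2.
Iterating the recurrence: a_0,…,a_{10} = 0, -2, -4, -12, -32, -88, -240, -656, -1792, -4896, -13376.

-13376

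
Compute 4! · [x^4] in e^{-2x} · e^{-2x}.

256

The EGF product rule gives c_4 = Σ_{k_1+k_2=4} C(4; k_1,k_2) · ∏ g_i(k_i), where e^{-2x} gives (-2)^k; e^{-2x} gives (-2)^k.
g_1(k) for k = 0…4: 1, -2, 4, -8, 16.
g_2(k) for k = 0…4: 1, -2, 4, -8, 16.
c_4 = Σ_k C(4,k)·g_1(k)·g_2(4−k) = 1·1·16 + 4·(-2)·(-8) + 6·4·4 + 4·(-8)·(-2) + 1·16·1 = 16 + 64 + 96 + 64 + 16 = 256.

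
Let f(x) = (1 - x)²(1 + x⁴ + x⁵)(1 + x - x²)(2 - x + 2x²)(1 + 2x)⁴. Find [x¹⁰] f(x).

-19

(1 - x)² has coefficients 1,-2,1 for degrees 0…2.
(1 + x⁴ + x⁵) has coefficients 1,0,0,0,1,1,0,0,0,0,0 for degrees 0…10.
Multiplying by (1 + x - x²) gives running coefficients 1,1,-1,0,1,2,0,-1,0,0,0 for degrees 0…10.
Multiplying by (2 - x + 2x²) gives running coefficients 2,1,-1,3,0,3,0,2,1,-2,0 for degrees 0…10.
Finally multiplying by (1 + 2x)⁴, the product of all factors after the first has coefficients 2,17,55,83,64,59,104,122,113,102,72 for degrees 0…10.
[x¹⁰] = 1·72 − 2·102 + 1·113 = -19.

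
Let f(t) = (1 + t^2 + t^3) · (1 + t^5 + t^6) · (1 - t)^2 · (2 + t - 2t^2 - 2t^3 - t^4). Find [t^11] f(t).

4

(1 + t^2 + t^3) has coefficients 1,0,1,1 for degrees 0…3.
(1 + t^5 + t^6) has coefficients 1,0,0,0,0,1,1,0,0,0,0,0 for degrees 0…11.
Multiplying by (1 - t)^2 gives running coefficients 1,-2,1,0,0,1,-1,-1,1,0,0,0 for degrees 0…11.
Finally multiplying by (2 + t - 2t^2 - 2t^3 - t^4), the product of all factors after the first has coefficients 2,-3,-2,3,1,2,-2,-5,1,4,1,-1 for degrees 0…11.
[t^11] = 1·(-1) + 1·4 + 1·1 = 4.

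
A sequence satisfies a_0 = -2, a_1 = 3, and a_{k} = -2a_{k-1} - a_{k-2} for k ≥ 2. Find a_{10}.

The ordinary generating function has denominator 1 + 2z + z^2.
Iterating the recurrence: a_0,…,a_{10} = -2, 3, -4, 5, -6, 7, -8, 9, -10, 11, -12.

-12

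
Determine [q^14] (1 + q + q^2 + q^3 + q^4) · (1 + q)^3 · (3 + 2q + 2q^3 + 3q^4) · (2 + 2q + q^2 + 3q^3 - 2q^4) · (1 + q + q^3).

(1 + q + q^2 + q^3 + q^4) has coefficients 1,1,1,1,1 for degrees 0…4.
(1 + q)^3 has coefficients 1,3,3,1,0,0,0,0,0,0,0,0,0,0,0 for degrees 0…14.
Multiplying by (3 + 2q + 2q^3 + 3q^4) gives running coefficients 3,11,15,11,11,15,11,3,0,0,0,0,0,0,0 for degrees 0…14.
Multiplying by (2 + 2q + q^2 + 3q^3 - 2q^4) gives running coefficients 6,28,55,72,86,86,66,54,40,6,-13,-6,0,0,0 for degrees 0…14.
Finally multiplying by (1 + q + q^3), the product of all factors after the first has coefficients 6,34,83,133,186,227,224,206,180,112,47,21,0,-13,-6 for degrees 0…14.
[q^14] = 1·(-6) + 1·(-13) + 1·0 + 1·21 + 1·47 = 49.

49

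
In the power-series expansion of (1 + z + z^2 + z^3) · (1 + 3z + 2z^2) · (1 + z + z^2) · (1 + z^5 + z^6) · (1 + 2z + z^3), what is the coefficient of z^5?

(1 + z + z^2 + z^3) has coefficients 1,1,1,1 for degrees 0…3.
(1 + 3z + 2z^2) has coefficients 1,3,2,0,0,0 for degrees 0…5.
Multiplying by (1 + z + z^2) gives running coefficients 1,4,6,5,2,0 for degrees 0…5.
Multiplying by (1 + z^5 + z^6) gives running coefficients 1,4,6,5,2,1 for degrees 0…5.
Finally multiplying by (1 + 2z + z^3), the product of all factors after the first has coefficients 1,6,14,18,16,11 for degrees 0…5.
[z^5] = 1·11 + 1·16 + 1·18 + 1·14 = 59.

59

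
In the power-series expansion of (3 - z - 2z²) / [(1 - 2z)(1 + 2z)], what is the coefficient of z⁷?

-64

The denominator gives the recurrence a_n = 4a_(n−2) for n ≥ 3; the numerator fixes a_0 = 3, a_1 = -1, a_2 = 10.
Iterating: 3, -1, 10, -4, 40, -16, 160, -64, so a_7 = -64.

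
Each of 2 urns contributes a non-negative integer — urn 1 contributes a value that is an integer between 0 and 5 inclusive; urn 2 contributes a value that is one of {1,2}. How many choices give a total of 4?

The generating function for the choices is (1 + z + z² + z³ + z⁴ + z⁵)·(z + z²); the count is [z⁴].
(1 + z + z² + z³ + z⁴ + z⁵) has coefficients 1,1,1,1,1 for degrees 0…4.
(z + z²) has coefficients 0,1,1,0,0 for degrees 0…4.
[z⁴] = 1·0 + 1·0 + 1·1 + 1·1 + 1·0 = 2.

2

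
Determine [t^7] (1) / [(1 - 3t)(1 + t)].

1640

Partial fractions give a closed form: a_n = (3/4)·3^n + (1/4)·(-1)^n.
At n = 7: a_7 = 1640.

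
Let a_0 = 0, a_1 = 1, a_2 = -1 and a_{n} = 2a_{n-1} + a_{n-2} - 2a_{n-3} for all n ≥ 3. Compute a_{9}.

-169

The ordinary generating function has denominator 1 - 2t - t^2 + 2t^3.
Iterating the recurrence: a_0,…,a_{9} = 0, 1, -1, -1, -5, -9, -21, -41, -85, -169.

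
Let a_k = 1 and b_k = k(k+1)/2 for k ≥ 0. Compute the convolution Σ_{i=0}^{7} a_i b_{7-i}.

84

Write out a_i and b_{7-i} for i = 0,…,7 and sum the products.
Σ = 1·28 + 1·21 + 1·15 + 1·10 + 1·6 + 1·3 + 1·1 + 1·0 = 84.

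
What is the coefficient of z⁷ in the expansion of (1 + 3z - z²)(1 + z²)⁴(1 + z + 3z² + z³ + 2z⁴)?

90

(1 + 3z - z²) has coefficients 1,3,-1 for degrees 0…2.
(1 + z²)⁴ has coefficients 1,0,4,0,6,0,4,0 for degrees 0…7.
Finally multiplying by (1 + z + 3z² + z³ + 2z⁴), the product of all factors after the first has coefficients 1,1,7,5,20,10,30,10 for degrees 0…7.
[z⁷] = 1·10 + 3·30 − 1·10 = 90.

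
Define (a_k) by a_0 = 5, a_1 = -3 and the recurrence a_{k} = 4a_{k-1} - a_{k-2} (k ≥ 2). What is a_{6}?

-3385

The ordinary generating function has denominator 1 - 4z + z^2.
Iterating the recurrence: a_0,…,a_{6} = 5, -3, -17, -65, -243, -907, -3385.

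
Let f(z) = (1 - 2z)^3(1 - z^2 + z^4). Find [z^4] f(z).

-11

(1 - 2z)^3 has coefficients 1,-6,12,-8 for degrees 0…3.
(1 - z^2 + z^4) has coefficients 1,0,-1,0,1 for degrees 0…4.
[z^4] = 1·1 − 6·0 + 12·(-1) − 8·0 = -11.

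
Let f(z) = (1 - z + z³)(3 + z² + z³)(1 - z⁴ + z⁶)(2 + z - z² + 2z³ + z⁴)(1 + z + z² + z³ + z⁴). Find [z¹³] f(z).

14

(1 - z + z³) has coefficients 1,-1,0,1 for degrees 0…3.
(3 + z² + z³) has coefficients 3,0,1,1,0,0,0,0,0,0,0,0,0,0 for degrees 0…13.
Multiplying by (1 - z⁴ + z⁶) gives running coefficients 3,0,1,1,-3,0,2,-1,1,1,0,0,0,0 for degrees 0…13.
Multiplying by (2 + z - z² + 2z³ + z⁴) gives running coefficients 6,3,-1,9,-3,-2,10,-5,-4,8,0,0,3,1 for degrees 0…13.
Finally multiplying by (1 + z + z² + z³ + z⁴), the product of all factors after the first has coefficients 6,9,8,17,14,6,13,9,-4,7,9,-1,7,12 for degrees 0…13.
[z¹³] = 1·12 − 1·7 + 1·9 = 14.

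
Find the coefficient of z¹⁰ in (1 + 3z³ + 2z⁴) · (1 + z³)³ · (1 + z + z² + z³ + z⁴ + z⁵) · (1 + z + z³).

(1 + 3z³ + 2z⁴) has coefficients 1,0,0,3,2 for degrees 0…4.
(1 + z³)³ has coefficients 1,0,0,3,0,0,3,0,0,1,0 for degrees 0…10.
Multiplying by (1 + z + z² + z³ + z⁴ + z⁵) gives running coefficients 1,1,1,4,4,4,6,6,6,4,4 for degrees 0…10.
Finally multiplying by (1 + z + z³), the product of all factors after the first has coefficients 1,2,2,6,9,9,14,16,16,16,14 for degrees 0…10.
[z¹⁰] = 1·14 + 3·16 + 2·14 = 90.

90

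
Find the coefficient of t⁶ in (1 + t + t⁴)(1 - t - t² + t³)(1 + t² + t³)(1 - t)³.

(1 + t + t⁴) has coefficients 1,1,0,0,1 for degrees 0…4.
(1 - t - t² + t³) has coefficients 1,-1,-1,1,0,0,0 for degrees 0…6.
Multiplying by (1 + t² + t³) gives running coefficients 1,-1,0,1,-2,0,1 for degrees 0…6.
Finally multiplying by (1 - t)³, the product of all factors after the first has coefficients 1,-4,6,-3,-4,9,-6 for degrees 0…6.
[t⁶] = 1·(-6) + 1·9 + 1·6 = 9.

9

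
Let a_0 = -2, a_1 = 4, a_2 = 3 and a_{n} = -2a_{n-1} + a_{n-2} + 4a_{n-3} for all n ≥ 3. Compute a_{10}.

-197

The ordinary generating function has denominator 1 + 2z - z^2 - 4z^3.
Iterating the recurrence: a_0,…,a_{10} = -2, 4, 3, -10, 39, -76, 151, -222, 291, -200, -197.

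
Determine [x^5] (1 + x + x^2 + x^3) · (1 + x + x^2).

1

(1 + x + x^2 + x^3) has coefficients 1,1,1,1 for degrees 0…3.
(1 + x + x^2) has coefficients 1,1,1,0,0,0 for degrees 0…5.
[x^5] = 1·0 + 1·0 + 1·0 + 1·1 = 1.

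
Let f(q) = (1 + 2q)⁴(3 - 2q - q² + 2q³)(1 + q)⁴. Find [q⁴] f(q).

565

(1 + 2q)⁴ has coefficients 1,8,24,32,16 for degrees 0…4.
(3 - 2q - q² + 2q³) has coefficients 3,-2,-1,2,0 for degrees 0…4.
Finally multiplying by (1 + q)⁴, the product of all factors after the first has coefficients 3,10,9,-2,-3 for degrees 0…4.
[q⁴] = 1·(-3) + 8·(-2) + 24·9 + 32·10 + 16·3 = 565.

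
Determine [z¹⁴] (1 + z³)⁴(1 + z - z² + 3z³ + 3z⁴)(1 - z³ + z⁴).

(1 + z³)⁴ has coefficients 1,0,0,4,0,0,6,0,0,4,0,0,1 for degrees 0…12.
(1 + z - z² + 3z³ + 3z⁴) has coefficients 1,1,-1,3,3,0,0,0,0,0,0,0,0,0,0 for degrees 0…14.
Finally multiplying by (1 - z³ + z⁴), the product of all factors after the first has coefficients 1,1,-1,2,3,2,-4,0,3,0,0,0,0,0,0 for degrees 0…14.
[z¹⁴] = 1·0 + 4·0 + 6·3 + 4·2 + 1·(-1) = 25.

25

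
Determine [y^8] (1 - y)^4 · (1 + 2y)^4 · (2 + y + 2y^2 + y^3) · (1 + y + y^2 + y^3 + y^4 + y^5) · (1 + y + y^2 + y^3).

(1 - y)^4 has coefficients 1,-4,6,-4,1 for degrees 0…4.
(1 + 2y)^4 has coefficients 1,8,24,32,16,0,0,0,0 for degrees 0…8.
Multiplying by (2 + y + 2y^2 + y^3) gives running coefficients 2,17,58,105,120,104,64,16,0 for degrees 0…8.
Multiplying by (1 + y + y^2 + y^3 + y^4 + y^5) gives running coefficients 2,19,77,182,302,406,468,467,409 for degrees 0…8.
Finally multiplying by (1 + y + y^2 + y^3), the product of all factors after the first has coefficients 2,21,98,280,580,967,1358,1643,1750 for degrees 0…8.
[y^8] = 1·1750 − 4·1643 + 6·1358 − 4·967 + 1·580 = 38.

38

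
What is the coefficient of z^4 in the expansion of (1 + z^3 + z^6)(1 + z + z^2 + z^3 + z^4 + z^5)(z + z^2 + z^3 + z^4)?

5

(1 + z^3 + z^6) has coefficients 1,0,0,1,0 for degrees 0…4.
(1 + z + z^2 + z^3 + z^4 + z^5) has coefficients 1,1,1,1,1 for degrees 0…4.
Finally multiplying by (z + z^2 + z^3 + z^4), the product of all factors after the first has coefficients 0,1,2,3,4 for degrees 0…4.
[z^4] = 1·4 + 1·1 = 5.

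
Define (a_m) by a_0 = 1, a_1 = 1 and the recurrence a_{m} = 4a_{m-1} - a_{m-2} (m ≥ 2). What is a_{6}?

571

The ordinary generating function has denominator 1 - 4z + z^2.
Iterating the recurrence: a_0,…,a_{6} = 1, 1, 3, 11, 41, 153, 571.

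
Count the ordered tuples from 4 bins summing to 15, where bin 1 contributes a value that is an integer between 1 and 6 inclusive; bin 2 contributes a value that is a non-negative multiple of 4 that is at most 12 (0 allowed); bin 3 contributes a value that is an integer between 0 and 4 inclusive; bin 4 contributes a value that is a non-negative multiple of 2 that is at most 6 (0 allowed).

The generating function for the choices is (z + z² + z³ + z⁴ + z⁵ + z⁶)·(1 + z⁴ + z⁸ + z¹²)·(1 + z + z² + z³ + z⁴)·(1 + z² + z⁴ + z⁶); the count is [z¹⁵].
(z + z² + z³ + z⁴ + z⁵ + z⁶) has coefficients 0,1,1,1,1,1,1 for degrees 0…6.
(1 + z⁴ + z⁸ + z¹²) has coefficients 1,0,0,0,1,0,0,0,1,0,0,0,1,0,0,0 for degrees 0…15.
Multiplying by (1 + z + z² + z³ + z⁴) gives running coefficients 1,1,1,1,2,1,1,1,2,1,1,1,2,1,1,1 for degrees 0…15.
Finally multiplying by (1 + z² + z⁴ + z⁶), the product of all factors after the first has coefficients 1,1,2,2,4,3,5,4,6,4,6,4,6,4,6,4 for degrees 0…15.
[z¹⁵] = 1·6 + 1·4 + 1·6 + 1·4 + 1·6 + 1·4 = 30.

30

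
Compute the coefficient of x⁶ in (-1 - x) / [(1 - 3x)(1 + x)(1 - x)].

-1093

Partial fractions give a closed form: a_n = (-3/2)·3^n + (1/2)·1^n.
At n = 6: a_6 = -1093.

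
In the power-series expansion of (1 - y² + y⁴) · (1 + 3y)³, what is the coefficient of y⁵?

(1 - y² + y⁴) has coefficients 1,0,-1,0,1 for degrees 0…4.
(1 + 3y)³ has coefficients 1,9,27,27,0,0 for degrees 0…5.
[y⁵] = 1·0 − 1·27 + 1·9 = -18.

-18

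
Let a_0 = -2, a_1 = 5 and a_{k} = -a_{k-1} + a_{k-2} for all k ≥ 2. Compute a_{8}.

-131

The ordinary generating function has denominator 1 + q - q^2.
Iterating the recurrence: a_0,…,a_{8} = -2, 5, -7, 12, -19, 31, -50, 81, -131.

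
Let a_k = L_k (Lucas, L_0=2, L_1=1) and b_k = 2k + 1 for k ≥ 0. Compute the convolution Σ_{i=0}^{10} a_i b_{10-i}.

The convolution is the x^10 coefficient of A(x)B(x).
Σ = 2·21 + 1·19 + 3·17 + 4·15 + 7·13 + 11·11 + 18·9 + 29·7 + 47·5 + 76·3 + 123·1 = 1335.

1335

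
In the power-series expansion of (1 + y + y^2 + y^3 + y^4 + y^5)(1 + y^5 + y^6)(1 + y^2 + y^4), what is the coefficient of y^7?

5

(1 + y + y^2 + y^3 + y^4 + y^5) has coefficients 1,1,1,1,1,1 for degrees 0…5.
(1 + y^5 + y^6) has coefficients 1,0,0,0,0,1,1,0 for degrees 0…7.
Finally multiplying by (1 + y^2 + y^4), the product of all factors after the first has coefficients 1,0,1,0,1,1,1,1 for degrees 0…7.
[y^7] = 1·1 + 1·1 + 1·1 + 1·1 + 1·0 + 1·1 = 5.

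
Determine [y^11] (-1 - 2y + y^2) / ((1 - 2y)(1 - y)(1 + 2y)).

-3754

Partial fractions give a closed form: a_n = (-7/4)·2^n + (2/3)·1^n + (1/12)·(-2)^n.
At n = 11: a_11 = -3754.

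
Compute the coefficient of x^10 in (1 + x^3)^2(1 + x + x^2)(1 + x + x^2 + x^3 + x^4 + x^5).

(1 + x^3)^2 has coefficients 1,0,0,2,0,0,1 for degrees 0…6.
(1 + x + x^2) has coefficients 1,1,1,0,0,0,0,0,0,0,0 for degrees 0…10.
Finally multiplying by (1 + x + x^2 + x^3 + x^4 + x^5), the product of all factors after the first has coefficients 1,2,3,3,3,3,2,1,0,0,0 for degrees 0…10.
[x^10] = 1·0 + 2·1 + 1·3 = 5.

5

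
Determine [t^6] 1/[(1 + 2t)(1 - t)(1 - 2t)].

The denominator gives the recurrence a_n = a_(n−1) + 4a_(n−2) − 4a_(n−3) for n ≥ 3; the numerator fixes a_0 = 1, a_1 = 1, a_2 = 5.
Iterating: 1, 1, 5, 5, 21, 21, 85, so a_6 = 85.

85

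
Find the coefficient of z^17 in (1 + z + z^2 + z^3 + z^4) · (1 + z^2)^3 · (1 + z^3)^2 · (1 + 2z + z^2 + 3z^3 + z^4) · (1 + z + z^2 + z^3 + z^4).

(1 + z + z^2 + z^3 + z^4) has coefficients 1,1,1,1,1 for degrees 0…4.
(1 + z^2)^3 has coefficients 1,0,3,0,3,0,1,0,0,0,0,0,0,0,0,0,0,0 for degrees 0…17.
Multiplying by (1 + z^3)^2 gives running coefficients 1,0,3,2,3,6,2,6,3,2,3,0,1,0,0,0,0,0 for degrees 0…17.
Multiplying by (1 + 2z + z^2 + 3z^3 + z^4) gives running coefficients 1,2,4,11,11,23,26,27,38,26,30,23,13,13,4,3,1,0 for degrees 0…17.
Finally multiplying by (1 + z + z^2 + z^3 + z^4), the product of all factors after the first has coefficients 1,3,7,18,29,51,75,98,125,140,147,144,130,105,83,56,34,21 for degrees 0…17.
[z^17] = 1·21 + 1·34 + 1·56 + 1·83 + 1·105 = 299.

299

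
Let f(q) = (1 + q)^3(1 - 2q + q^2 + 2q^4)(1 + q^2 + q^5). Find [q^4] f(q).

1

(1 + q)^3 has coefficients 1,3,3,1 for degrees 0…3.
(1 - 2q + q^2 + 2q^4) has coefficients 1,-2,1,0,2 for degrees 0…4.
Finally multiplying by (1 + q^2 + q^5), the product of all factors after the first has coefficients 1,-2,2,-2,3 for degrees 0…4.
[q^4] = 1·3 + 3·(-2) + 3·2 + 1·(-2) = 1.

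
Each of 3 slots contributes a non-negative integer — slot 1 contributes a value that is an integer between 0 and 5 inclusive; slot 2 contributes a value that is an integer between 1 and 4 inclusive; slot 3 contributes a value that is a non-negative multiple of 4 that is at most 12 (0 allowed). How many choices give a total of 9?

6

The generating function for the choices is (1 + y + y² + y³ + y⁴ + y⁵)·(y + y² + y³ + y⁴)·(1 + y⁴ + y⁸ + y¹²); the count is [y⁹].
(1 + y + y² + y³ + y⁴ + y⁵) has coefficients 1,1,1,1,1,1 for degrees 0…5.
(y + y² + y³ + y⁴) has coefficients 0,1,1,1,1,0,0,0,0,0 for degrees 0…9.
Finally multiplying by (1 + y⁴ + y⁸ + y¹²), the product of all factors after the first has coefficients 0,1,1,1,1,1,1,1,1,1 for degrees 0…9.
[y⁹] = 1·1 + 1·1 + 1·1 + 1·1 + 1·1 + 1·1 = 6.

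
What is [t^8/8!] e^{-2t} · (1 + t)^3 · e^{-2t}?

The EGF product rule gives c_8 = Σ_{k_1+k_2+k_3=8} C(8; k_1,k_2,k_3) · ∏ g_i(k_i), where e^{-2t} gives (-2)^k; (1+t)^3 gives the falling factorial (3)_k; e^{-2t} gives (-2)^k.
g_1(k) for k = 0…8: 1, -2, 4, -8, 16, -32, 64, -128, 256.
g_2(k) for k = 0…8: 1, 3, 6, 6, 0, 0, 0, 0, 0.
g_3(k) for k = 0…8: 1, -2, 4, -8, 16, -32, 64, -128, 256.
First combine the last two factors: h(k) = Σ_j C(k,j)·g_2(j)·g_3(k−j) for k = 0…8: 1, 1, -2, -2, 16, -32, -32, 544, -2816.
c_8 = Σ_k C(8,k)·g_1(k)·h(8−k) = 1·1·(-2816) + 8·(-2)·544 + 28·4·(-32) + 56·(-8)·(-32) + 70·16·16 + 56·(-32)·(-2) + 28·64·(-2) + 8·(-128)·1 + 1·256·1 = −2816 − 8704 − 3584 + 14336 + 17920 + 3584 − 3584 − 1024 + 256 = 16384.

16384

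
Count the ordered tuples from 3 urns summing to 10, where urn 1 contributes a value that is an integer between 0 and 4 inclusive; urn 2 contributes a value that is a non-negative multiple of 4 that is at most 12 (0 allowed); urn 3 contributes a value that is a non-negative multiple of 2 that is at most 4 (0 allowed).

The generating function for the choices is (1 + z + z² + z³ + z⁴)·(1 + z⁴ + z⁸ + z¹²)·(1 + z² + z⁴); the count is [z¹⁰].
(1 + z + z² + z³ + z⁴) has coefficients 1,1,1,1,1 for degrees 0…4.
(1 + z⁴ + z⁸ + z¹²) has coefficients 1,0,0,0,1,0,0,0,1,0,0 for degrees 0…10.
Finally multiplying by (1 + z² + z⁴), the product of all factors after the first has coefficients 1,0,1,0,2,0,1,0,2,0,1 for degrees 0…10.
[z¹⁰] = 1·1 + 1·0 + 1·2 + 1·0 + 1·1 = 4.

4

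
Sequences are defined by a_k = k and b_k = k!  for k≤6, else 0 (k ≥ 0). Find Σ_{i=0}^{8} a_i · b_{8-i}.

Write out a_i and b_{8-i} for i = 0,…,8 and sum the products.
Σ = 0·0 + 1·0 + 2·720 + 3·120 + 4·24 + 5·6 + 6·2 + 7·1 + 8·1 = 1953.

1953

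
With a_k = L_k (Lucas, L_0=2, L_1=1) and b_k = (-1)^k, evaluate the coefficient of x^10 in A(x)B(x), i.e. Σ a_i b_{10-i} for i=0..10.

This is [x^10] in the product of the two ordinary generating functions.
Σ = 2·1 + 1·(-1) + 3·1 + 4·(-1) + 7·1 + 11·(-1) + 18·1 + 29·(-1) + 47·1 + 76·(-1) + 123·1 = 79.

79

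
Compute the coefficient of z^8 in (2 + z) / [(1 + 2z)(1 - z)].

Partial fractions give a closed form: a_n = (1)·(-2)^n + (1)·1^n.
At n = 8: a_8 = 257.

257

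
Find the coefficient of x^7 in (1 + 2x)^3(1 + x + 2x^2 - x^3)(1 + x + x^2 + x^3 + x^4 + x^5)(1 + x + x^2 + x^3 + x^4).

(1 + 2x)^3 has coefficients 1,6,12,8 for degrees 0…3.
(1 + x + 2x^2 - x^3) has coefficients 1,1,2,-1,0,0,0,0 for degrees 0…7.
Multiplying by (1 + x + x^2 + x^3 + x^4 + x^5) gives running coefficients 1,2,4,3,3,3,2,1 for degrees 0…7.
Finally multiplying by (1 + x + x^2 + x^3 + x^4), the product of all factors after the first has coefficients 1,3,7,10,13,15,15,12 for degrees 0…7.
[x^7] = 1·12 + 6·15 + 12·15 + 8·13 = 386.

386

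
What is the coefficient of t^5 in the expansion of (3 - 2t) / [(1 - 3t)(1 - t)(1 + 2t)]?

476

Partial fractions give a closed form: a_n = (21/10)·3^n + (-1/6)·1^n + (16/15)·(-2)^n.
At n = 5: a_5 = 476.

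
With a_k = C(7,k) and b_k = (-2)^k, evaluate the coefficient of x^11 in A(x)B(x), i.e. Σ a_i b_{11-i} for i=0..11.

Write out a_i and b_{11-i} for i = 0,…,11 and sum the products.
Σ = 1·(-2048) + 7·1024 + 21·(-512) + 35·256 + 35·(-128) + 21·64 + 7·(-32) + 1·16 + 0·(-8) + 0·4 + 0·(-2) + 0·1 = -16.

-16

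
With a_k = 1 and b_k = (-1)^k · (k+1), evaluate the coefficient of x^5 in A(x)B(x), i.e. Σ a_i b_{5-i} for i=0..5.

-3

The convolution is the t^5 coefficient of A(t)B(t).
Σ = 1·(-6) + 1·5 + 1·(-4) + 1·3 + 1·(-2) + 1·1 = -3.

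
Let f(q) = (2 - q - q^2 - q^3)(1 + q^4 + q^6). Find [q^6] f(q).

1

(2 - q - q^2 - q^3) has coefficients 2,-1,-1,-1 for degrees 0…3.
(1 + q^4 + q^6) has coefficients 1,0,0,0,1,0,1 for degrees 0…6.
[q^6] = 2·1 − 1·0 − 1·1 − 1·0 = 1.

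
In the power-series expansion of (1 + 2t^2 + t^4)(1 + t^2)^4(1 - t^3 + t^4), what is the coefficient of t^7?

-15

(1 + 2t^2 + t^4) has coefficients 1,0,2,0,1 for degrees 0…4.
(1 + t^2)^4 has coefficients 1,0,4,0,6,0,4,0 for degrees 0…7.
Finally multiplying by (1 - t^3 + t^4), the product of all factors after the first has coefficients 1,0,4,-1,7,-4,8,-6 for degrees 0…7.
[t^7] = 1·(-6) + 2·(-4) + 1·(-1) = -15.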